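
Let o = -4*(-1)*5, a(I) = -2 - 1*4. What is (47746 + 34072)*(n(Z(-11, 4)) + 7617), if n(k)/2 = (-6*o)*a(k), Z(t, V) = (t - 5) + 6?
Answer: 741025626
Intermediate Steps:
Z(t, V) = 1 + t (Z(t, V) = (-5 + t) + 6 = 1 + t)
a(I) = -6 (a(I) = -2 - 4 = -6)
o = 20 (o = 4*5 = 20)
n(k) = 1440 (n(k) = 2*(-6*20*(-6)) = 2*(-120*(-6)) = 2*720 = 1440)
(47746 + 34072)*(n(Z(-11, 4)) + 7617) = (47746 + 34072)*(1440 + 7617) = 81818*9057 = 741025626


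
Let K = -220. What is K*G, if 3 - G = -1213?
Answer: -267520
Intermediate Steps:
G = 1216 (G = 3 - 1*(-1213) = 3 + 1213 = 1216)
K*G = -220*1216 = -267520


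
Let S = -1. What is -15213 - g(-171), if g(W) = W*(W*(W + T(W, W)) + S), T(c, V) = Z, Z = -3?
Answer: 5072550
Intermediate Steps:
T(c, V) = -3
g(W) = W*(-1 + W*(-3 + W)) (g(W) = W*(W*(W - 3) - 1) = W*(W*(-3 + W) - 1) = W*(-1 + W*(-3 + W)))
-15213 - g(-171) = -15213 - (-171)*(-1 + (-171)² - 3*(-171)) = -15213 - (-171)*(-1 + 29241 + 513) = -15213 - (-171)*29753 = -15213 - 1*(-5087763) = -15213 + 5087763 = 5072550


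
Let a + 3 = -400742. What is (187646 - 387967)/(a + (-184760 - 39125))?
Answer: 200321/624630 ≈ 0.32070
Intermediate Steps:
a = -400745 (a = -3 - 400742 = -400745)
(187646 - 387967)/(a + (-184760 - 39125)) = (187646 - 387967)/(-400745 + (-184760 - 39125)) = -200321/(-400745 - 223885) = -200321/(-624630) = -200321*(-1/624630) = 200321/624630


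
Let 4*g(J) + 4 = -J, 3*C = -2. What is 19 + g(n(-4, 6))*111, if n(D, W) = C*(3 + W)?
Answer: 149/2 ≈ 74.500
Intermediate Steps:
C = -⅔ (C = (⅓)*(-2) = -⅔ ≈ -0.66667)
n(D, W) = -2 - 2*W/3 (n(D, W) = -2*(3 + W)/3 = -2 - 2*W/3)
g(J) = -1 - J/4 (g(J) = -1 + (-J)/4 = -1 - J/4)
19 + g(n(-4, 6))*111 = 19 + (-1 - (-2 - ⅔*6)/4)*111 = 19 + (-1 - (-2 - 4)/4)*111 = 19 + (-1 - ¼*(-6))*111 = 19 + (-1 + 3/2)*111 = 19 + (½)*111 = 19 + 111/2 = 149/2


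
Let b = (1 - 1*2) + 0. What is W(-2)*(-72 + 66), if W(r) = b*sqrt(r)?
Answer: 6*I*sqrt(2) ≈ 8.4853*I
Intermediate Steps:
b = -1 (b = (1 - 2) + 0 = -1 + 0 = -1)
W(r) = -sqrt(r)
W(-2)*(-72 + 66) = (-sqrt(-2))*(-72 + 66) = -I*sqrt(2)*(-6) = 6*I*sqrt(2)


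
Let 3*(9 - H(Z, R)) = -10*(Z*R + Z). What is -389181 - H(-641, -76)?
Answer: -549440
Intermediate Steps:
H(Z, R) = 9 + 10*Z/3 + 10*R*Z/3 (H(Z, R) = 9 - (-10)*(Z*R + Z)/3 = 9 - (-10)*(R*Z + Z)/3 = 9 - (-10)*(Z + R*Z)/3 = 9 - (-10*Z - 10*R*Z)/3 = 9 + (10*Z/3 + 10*R*Z/3) = 9 + 10*Z/3 + 10*R*Z/3)
-389181 - H(-641, -76) = -389181 - (9 + (10/3)*(-641) + (10/3)*(-76)*(-641)) = -389181 - (9 - 6410/3 + 487160/3) = -389181 - 1*160259 = -389181 - 160259 = -549440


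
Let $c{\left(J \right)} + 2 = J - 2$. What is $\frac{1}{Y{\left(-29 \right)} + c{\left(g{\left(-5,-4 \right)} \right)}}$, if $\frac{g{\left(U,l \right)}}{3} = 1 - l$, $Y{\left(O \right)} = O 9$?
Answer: $- \frac{1}{250} \approx -0.004$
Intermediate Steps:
$Y{\left(O \right)} = 9 O$
$g{\left(U,l \right)} = 3 - 3 l$ ($g{\left(U,l \right)} = 3 \left(1 - l\right) = 3 - 3 l$)
$c{\left(J \right)} = -4 + J$ ($c{\left(J \right)} = -2 + \left(J - 2\right) = -2 + \left(-2 + J\right) = -4 + J$)
$\frac{1}{Y{\left(-29 \right)} + c{\left(g{\left(-5,-4 \right)} \right)}} = \frac{1}{9 \left(-29\right) + \left(-4 + \left(3 - -12\right)\right)} = \frac{1}{-261 + \left(-4 + \left(3 + 12\right)\right)} = \frac{1}{-261 + \left(-4 + 15\right)} = \frac{1}{-261 + 11} = \frac{1}{-250} = - \frac{1}{250}$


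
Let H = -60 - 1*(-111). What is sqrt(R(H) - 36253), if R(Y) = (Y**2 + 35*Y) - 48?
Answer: I*sqrt(31915) ≈ 178.65*I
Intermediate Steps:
H = 51 (H = -60 + 111 = 51)
R(Y) = -48 + Y**2 + 35*Y
sqrt(R(H) - 36253) = sqrt((-48 + 51**2 + 35*51) - 36253) = sqrt((-48 + 2601 + 1785) - 36253) = sqrt(4338 - 36253) = sqrt(-31915) = I*sqrt(31915)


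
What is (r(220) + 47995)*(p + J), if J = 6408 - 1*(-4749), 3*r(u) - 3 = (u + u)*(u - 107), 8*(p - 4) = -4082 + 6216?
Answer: 737882199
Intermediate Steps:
p = 1083/4 (p = 4 + (-4082 + 6216)/8 = 4 + (1/8)*2134 = 4 + 1067/4 = 1083/4 ≈ 270.75)
r(u) = 1 + 2*u*(-107 + u)/3 (r(u) = 1 + ((u + u)*(u - 107))/3 = 1 + ((2*u)*(-107 + u))/3 = 1 + (2*u*(-107 + u))/3 = 1 + 2*u*(-107 + u)/3)
J = 11157 (J = 6408 + 4749 = 11157)
(r(220) + 47995)*(p + J) = ((1 - 214/3*220 + (2/3)*220**2) + 47995)*(1083/4 + 11157) = ((1 - 47080/3 + (2/3)*48400) + 47995)*(45711/4) = ((1 - 47080/3 + 96800/3) + 47995)*(45711/4) = (49723/3 + 47995)*(45711/4) = (193708/3)*(45711/4) = 737882199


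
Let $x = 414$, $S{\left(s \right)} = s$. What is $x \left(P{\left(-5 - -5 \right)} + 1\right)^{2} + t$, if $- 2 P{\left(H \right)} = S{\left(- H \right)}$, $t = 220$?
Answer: $634$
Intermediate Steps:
$P{\left(H \right)} = \frac{H}{2}$ ($P{\left(H \right)} = - \frac{\left(-1\right) H}{2} = \frac{H}{2}$)
$x \left(P{\left(-5 - -5 \right)} + 1\right)^{2} + t = 414 \left(\frac{-5 - -5}{2} + 1\right)^{2} + 220 = 414 \left(\frac{-5 + 5}{2} + 1\right)^{2} + 220 = 414 \left(\frac{1}{2} \cdot 0 + 1\right)^{2} + 220 = 414 \left(0 + 1\right)^{2} + 220 = 414 \cdot 1^{2} + 220 = 414 \cdot 1 + 220 = 414 + 220 = 634$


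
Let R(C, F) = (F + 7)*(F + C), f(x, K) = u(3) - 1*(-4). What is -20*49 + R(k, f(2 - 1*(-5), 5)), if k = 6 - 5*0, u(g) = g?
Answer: -798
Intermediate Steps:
f(x, K) = 7 (f(x, K) = 3 - 1*(-4) = 3 + 4 = 7)
k = 6 (k = 6 + 0 = 6)
R(C, F) = (7 + F)*(C + F)
-20*49 + R(k, f(2 - 1*(-5), 5)) = -20*49 + (7**2 + 7*6 + 7*7 + 6*7) = -980 + (49 + 42 + 49 + 42) = -980 + 182 = -798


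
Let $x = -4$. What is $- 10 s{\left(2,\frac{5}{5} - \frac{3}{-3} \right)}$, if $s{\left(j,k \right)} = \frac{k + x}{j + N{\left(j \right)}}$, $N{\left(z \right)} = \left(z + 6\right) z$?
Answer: $\frac{10}{9} \approx 1.1111$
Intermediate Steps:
$N{\left(z \right)} = z \left(6 + z\right)$ ($N{\left(z \right)} = \left(6 + z\right) z = z \left(6 + z\right)$)
$s{\left(j,k \right)} = \frac{-4 + k}{j + j \left(6 + j\right)}$ ($s{\left(j,k \right)} = \frac{k - 4}{j + j \left(6 + j\right)} = \frac{-4 + k}{j + j \left(6 + j\right)}$)
$- 10 s{\left(2,\frac{5}{5} - \frac{3}{-3} \right)} = - 10 \frac{-4 + \left(\frac{5}{5} - \frac{3}{-3}\right)}{2 \left(7 + 2\right)} = - 10 \frac{-4 + \left(5 \cdot \frac{1}{5} - -1\right)}{2 \cdot 9} = - 10 \cdot \frac{1}{2} \cdot \frac{1}{9} \left(-4 + \left(1 + 1\right)\right) = - 10 \cdot \frac{1}{2} \cdot \frac{1}{9} \left(-4 + 2\right) = - 10 \cdot \frac{1}{2} \cdot \frac{1}{9} \left(-2\right) = \left(-10\right) \left(- \frac{1}{9}\right) = \frac{10}{9}$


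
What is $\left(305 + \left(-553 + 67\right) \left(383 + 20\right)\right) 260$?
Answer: $-50843780$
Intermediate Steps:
$\left(305 + \left(-553 + 67\right) \left(383 + 20\right)\right) 260 = \left(305 - 195858\right) 260 = \left(-195553\right) 260 = -50843780$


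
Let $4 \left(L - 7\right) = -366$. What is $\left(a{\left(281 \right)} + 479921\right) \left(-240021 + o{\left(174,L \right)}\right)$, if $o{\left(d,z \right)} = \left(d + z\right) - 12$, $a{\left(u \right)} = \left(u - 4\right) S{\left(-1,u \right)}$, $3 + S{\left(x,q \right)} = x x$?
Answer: $- \frac{230041991529}{2} \approx -1.1502 \cdot 10^{11}$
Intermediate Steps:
$L = - \frac{169}{2}$ ($L = 7 + \frac{1}{4} \left(-366\right) = 7 - \frac{183}{2} = - \frac{169}{2} \approx -84.5$)
$S{\left(x,q \right)} = -3 + x^{2}$ ($S{\left(x,q \right)} = -3 + x x = -3 + x^{2}$)
$a{\left(u \right)} = 8 - 2 u$ ($a{\left(u \right)} = \left(u - 4\right) \left(-3 + \left(-1\right)^{2}\right) = \left(-4 + u\right) \left(-3 + 1\right) = \left(-4 + u\right) \left(-2\right) = 8 - 2 u$)
$o{\left(d,z \right)} = -12 + d + z$
$\left(a{\left(281 \right)} + 479921\right) \left(-240021 + o{\left(174,L \right)}\right) = \left(\left(8 - 562\right) + 479921\right) \left(-240021 - - \frac{155}{2}\right) = \left(\left(8 - 562\right) + 479921\right) \left(-240021 + \frac{155}{2}\right) = \left(-554 + 479921\right) \left(- \frac{479887}{2}\right) = 479367 \left(- \frac{479887}{2}\right) = - \frac{230041991529}{2}$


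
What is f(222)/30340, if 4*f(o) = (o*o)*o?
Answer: 36963/410 ≈ 90.154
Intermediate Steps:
f(o) = o**3/4 (f(o) = ((o*o)*o)/4 = (o**2*o)/4 = o**3/4)
f(222)/30340 = ((1/4)*222**3)/30340 = ((1/4)*10941048)*(1/30340) = 2735262*(1/30340) = 36963/410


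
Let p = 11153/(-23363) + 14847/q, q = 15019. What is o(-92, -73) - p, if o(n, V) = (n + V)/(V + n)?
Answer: 171525343/350888897 ≈ 0.48883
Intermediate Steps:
o(n, V) = 1 (o(n, V) = (V + n)/(V + n) = 1)
p = 179363554/350888897 (p = 11153/(-23363) + 14847/15019 = 11153*(-1/23363) + 14847*(1/15019) = -11153/23363 + 14847/15019 = 179363554/350888897 ≈ 0.51117)
o(-92, -73) - p = 1 - 1*179363554/350888897 = 1 - 179363554/350888897 = 171525343/350888897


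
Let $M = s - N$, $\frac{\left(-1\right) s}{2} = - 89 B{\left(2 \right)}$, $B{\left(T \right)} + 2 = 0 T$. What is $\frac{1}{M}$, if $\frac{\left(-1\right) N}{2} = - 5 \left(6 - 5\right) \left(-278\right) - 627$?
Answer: $\frac{1}{1170} \approx 0.0008547$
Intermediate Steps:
$B{\left(T \right)} = -2$ ($B{\left(T \right)} = -2 + 0 T = -2 + 0 = -2$)
$s = -356$ ($s = - 2 \left(\left(-89\right) \left(-2\right)\right) = \left(-2\right) 178 = -356$)
$N = -1526$ ($N = - 2 \left(- 5 \left(6 - 5\right) \left(-278\right) - 627\right) = - 2 \left(\left(-5\right) 1 \left(-278\right) - 627\right) = - 2 \left(\left(-5\right) \left(-278\right) - 627\right) = - 2 \left(1390 - 627\right) = \left(-2\right) 763 = -1526$)
$M = 1170$ ($M = -356 - -1526 = -356 + 1526 = 1170$)
$\frac{1}{M} = \frac{1}{1170}$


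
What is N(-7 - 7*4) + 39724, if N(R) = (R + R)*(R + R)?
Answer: 44624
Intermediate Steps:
N(R) = 4*R² (N(R) = (2*R)*(2*R) = 4*R²)
N(-7 - 7*4) + 39724 = 4*(-7 - 7*4)² + 39724 = 4*(-7 - 28)² + 39724 = 4*(-35)² + 39724 = 4*1225 + 39724 = 4900 + 39724 = 44624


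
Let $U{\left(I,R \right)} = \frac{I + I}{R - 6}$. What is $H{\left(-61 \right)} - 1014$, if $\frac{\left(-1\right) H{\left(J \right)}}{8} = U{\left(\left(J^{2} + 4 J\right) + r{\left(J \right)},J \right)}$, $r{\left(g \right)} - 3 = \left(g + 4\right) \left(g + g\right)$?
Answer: $\frac{99006}{67} \approx 1477.7$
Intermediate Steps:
$r{\left(g \right)} = 3 + 2 g \left(4 + g\right)$ ($r{\left(g \right)} = 3 + \left(g + 4\right) \left(g + g\right) = 3 + \left(4 + g\right) 2 g = 3 + 2 g \left(4 + g\right)$)
$U{\left(I,R \right)} = \frac{2 I}{-6 + R}$
$H{\left(J \right)} = - \frac{16 \left(3 + 3 J^{2} + 12 J\right)}{-6 + J}$ ($H{\left(J \right)} = - 8 \frac{2 \left(\left(J^{2} + 4 J\right) + \left(3 + 2 J^{2} + 8 J\right)\right)}{-6 + J} = - 8 \frac{2 \left(3 + 3 J^{2} + 12 J\right)}{-6 + J} = - \frac{16 \left(3 + 3 J^{2} + 12 J\right)}{-6 + J}$)
$H{\left(-61 \right)} - 1014 = \frac{48 \left(-1 - \left(-61\right)^{2} - -244\right)}{-6 - 61} - 1014 = \frac{48 \left(-1 - 3721 + 244\right)}{-67} - 1014 = 48 \left(- \frac{1}{67}\right) \left(-1 - 3721 + 244\right) - 1014 = 48 \left(- \frac{1}{67}\right) \left(-3478\right) - 1014 = \frac{166944}{67} - 1014 = \frac{99006}{67}$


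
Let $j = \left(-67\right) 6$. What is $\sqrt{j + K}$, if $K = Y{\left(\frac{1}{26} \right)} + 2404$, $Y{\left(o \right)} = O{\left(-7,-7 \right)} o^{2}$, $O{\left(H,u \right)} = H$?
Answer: $\frac{\sqrt{1353345}}{26} \approx 44.744$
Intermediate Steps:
$j = -402$
$Y{\left(o \right)} = - 7 o^{2}$
$K = \frac{1625097}{676}$ ($K = - 7 \left(\frac{1}{26}\right)^{2} + 2404 = - \frac{7}{676} + 2404 = \frac{1625097}{676} \approx 2404.0$)
$\sqrt{j + K} = \sqrt{-402 + \frac{1625097}{676}} = \sqrt{\frac{1353345}{676}} = \frac{\sqrt{1353345}}{26}$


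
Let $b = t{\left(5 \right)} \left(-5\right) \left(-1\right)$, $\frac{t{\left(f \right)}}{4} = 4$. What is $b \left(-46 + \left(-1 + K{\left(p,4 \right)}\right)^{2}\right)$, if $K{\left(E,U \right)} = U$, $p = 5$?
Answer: $-2960$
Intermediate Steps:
$t{\left(f \right)} = 16$ ($t{\left(f \right)} = 4 \cdot 4 = 16$)
$b = 80$ ($b = 16 \left(-5\right) \left(-1\right) = \left(-80\right) \left(-1\right) = 80$)
$b \left(-46 + \left(-1 + K{\left(p,4 \right)}\right)^{2}\right) = 80 \left(-46 + \left(-1 + 4\right)^{2}\right) = 80 \left(-46 + 3^{2}\right) = 80 \left(-46 + 9\right) = 80 \left(-37\right) = -2960$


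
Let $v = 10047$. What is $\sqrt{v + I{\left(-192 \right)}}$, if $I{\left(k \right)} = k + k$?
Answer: $\sqrt{9663} \approx 98.301$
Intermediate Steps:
$I{\left(k \right)} = 2 k$
$\sqrt{v + I{\left(-192 \right)}} = \sqrt{10047 + 2 \left(-192\right)} = \sqrt{10047 - 384} = \sqrt{9663}$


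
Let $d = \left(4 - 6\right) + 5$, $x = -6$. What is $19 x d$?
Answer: $-342$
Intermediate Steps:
$d = 3$ ($d = -2 + 5 = 3$)
$19 x d = 19 \left(-6\right) 3 = \left(-114\right) 3 = -342$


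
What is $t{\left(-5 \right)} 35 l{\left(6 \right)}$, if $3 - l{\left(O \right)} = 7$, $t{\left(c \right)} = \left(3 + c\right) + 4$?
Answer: $-280$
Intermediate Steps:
$t{\left(c \right)} = 7 + c$
$l{\left(O \right)} = -4$ ($l{\left(O \right)} = 3 - 7 = -4$)
$t{\left(-5 \right)} 35 l{\left(6 \right)} = \left(7 - 5\right) 35 \left(-4\right) = 2 \cdot 35 \left(-4\right) = 70 \left(-4\right) = -280$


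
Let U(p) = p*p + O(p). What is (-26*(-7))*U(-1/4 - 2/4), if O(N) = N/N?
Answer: 2275/8 ≈ 284.38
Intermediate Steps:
O(N) = 1
U(p) = 1 + p² (U(p) = p*p + 1 = p² + 1 = 1 + p²)
(-26*(-7))*U(-1/4 - 2/4) = (-26*(-7))*(1 + (-1/4 - 2/4)²) = 182*(1 + (-1*¼ - 2*¼)²) = 182*(1 + (-¼ - ½)²) = 182*(1 + (-¾)²) = 182*(1 + 9/16) = 182*(25/16) = 2275/8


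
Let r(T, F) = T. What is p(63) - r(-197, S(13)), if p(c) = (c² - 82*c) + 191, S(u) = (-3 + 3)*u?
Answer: -809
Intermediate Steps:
S(u) = 0 (S(u) = 0*u = 0)
p(c) = 191 + c² - 82*c
p(63) - r(-197, S(13)) = (191 + 63² - 82*63) - 1*(-197) = (191 + 3969 - 5166) + 197 = -1006 + 197 = -809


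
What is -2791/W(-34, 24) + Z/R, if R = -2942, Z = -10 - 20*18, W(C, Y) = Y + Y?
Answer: -4096681/70608 ≈ -58.020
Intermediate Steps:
W(C, Y) = 2*Y
Z = -370 (Z = -10 - 360 = -370)
-2791/W(-34, 24) + Z/R = -2791/(2*24) - 370/(-2942) = -2791/48 - 370*(-1/2942) = -2791*1/48 + 185/1471 = -2791/48 + 185/1471 = -4096681/70608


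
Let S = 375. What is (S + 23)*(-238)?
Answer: -94724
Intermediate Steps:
(S + 23)*(-238) = (375 + 23)*(-238) = 398*(-238) = -94724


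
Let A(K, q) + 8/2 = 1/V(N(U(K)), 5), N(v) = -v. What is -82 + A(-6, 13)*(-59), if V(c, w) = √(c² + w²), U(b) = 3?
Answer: 154 - 59*√34/34 ≈ 143.88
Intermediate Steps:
A(K, q) = -4 + √34/34 (A(K, q) = -4 + 1/(√((-1*3)² + 5²)) = -4 + 1/(√((-3)² + 25)) = -4 + 1/(√(9 + 25)) = -4 + 1/(√34) = -4 + √34/34)
-82 + A(-6, 13)*(-59) = -82 + (-4 + √34/34)*(-59) = -82 + (236 - 59*√34/34) = 154 - 59*√34/34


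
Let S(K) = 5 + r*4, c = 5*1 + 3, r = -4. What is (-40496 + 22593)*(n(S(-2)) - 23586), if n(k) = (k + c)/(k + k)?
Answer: 9289669767/22 ≈ 4.2226e+8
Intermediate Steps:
c = 8 (c = 5 + 3 = 8)
S(K) = -11 (S(K) = 5 - 4*4 = 5 - 16 = -11)
n(k) = (8 + k)/(2*k) (n(k) = (k + 8)/(k + k) = (8 + k)/((2*k)) = (8 + k)*(1/(2*k)) = (8 + k)/(2*k))
(-40496 + 22593)*(n(S(-2)) - 23586) = (-40496 + 22593)*((½)*(8 - 11)/(-11) - 23586) = -17903*((½)*(-1/11)*(-3) - 23586) = -17903*(3/22 - 23586) = -17903*(-518889/22) = 9289669767/22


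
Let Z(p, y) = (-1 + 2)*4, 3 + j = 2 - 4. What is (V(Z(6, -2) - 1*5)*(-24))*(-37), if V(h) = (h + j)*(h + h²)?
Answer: 0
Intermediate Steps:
j = -5 (j = -3 + (2 - 4) = -3 - 2 = -5)
Z(p, y) = 4 (Z(p, y) = 1*4 = 4)
V(h) = (-5 + h)*(h + h²) (V(h) = (h - 5)*(h + h²) = (-5 + h)*(h + h²))
(V(Z(6, -2) - 1*5)*(-24))*(-37) = (((4 - 1*5)*(-5 + (4 - 1*5)² - 4*(4 - 1*5)))*(-24))*(-37) = (((4 - 5)*(-5 + (4 - 5)² - 4*(4 - 5)))*(-24))*(-37) = (-(-5 + (-1)² - 4*(-1))*(-24))*(-37) = (-(-5 + 1 + 4)*(-24))*(-37) = (-1*0*(-24))*(-37) = (0*(-24))*(-37) = 0*(-37) = 0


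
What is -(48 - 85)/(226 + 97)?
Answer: 37/323 ≈ 0.11455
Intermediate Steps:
-(48 - 85)/(226 + 97) = -(-37)/323 = -1*(-37/323) = 37/323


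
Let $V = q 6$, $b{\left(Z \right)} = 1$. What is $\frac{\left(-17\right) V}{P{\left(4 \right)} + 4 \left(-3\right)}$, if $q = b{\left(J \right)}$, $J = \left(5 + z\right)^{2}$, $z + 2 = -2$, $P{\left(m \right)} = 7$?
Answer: $\frac{102}{5} \approx 20.4$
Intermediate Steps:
$z = -4$ ($z = -2 - 2 = -4$)
$J = 1$ ($J = \left(5 - 4\right)^{2} = 1^{2} = 1$)
$q = 1$
$V = 6$ ($V = 1 \cdot 6 = 6$)
$\frac{\left(-17\right) V}{P{\left(4 \right)} + 4 \left(-3\right)} = \frac{\left(-17\right) 6}{7 + 4 \left(-3\right)} = - \frac{102}{7 - 12} = - \frac{102}{-5} = \left(-102\right) \left(- \frac{1}{5}\right) = \frac{102}{5}$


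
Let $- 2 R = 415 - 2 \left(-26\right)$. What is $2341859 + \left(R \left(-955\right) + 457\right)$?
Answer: $\frac{5130617}{2} \approx 2.5653 \cdot 10^{6}$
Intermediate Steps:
$R = - \frac{467}{2}$ ($R = - \frac{415 - 2 \left(-26\right)}{2} = - \frac{415 - -52}{2} = - \frac{415 + 52}{2} = \left(- \frac{1}{2}\right) 467 = - \frac{467}{2} \approx -233.5$)
$2341859 + \left(R \left(-955\right) + 457\right) = 2341859 + \left(\left(- \frac{467}{2}\right) \left(-955\right) + 457\right) = 2341859 + \left(\frac{445985}{2} + 457\right) = 2341859 + \frac{446899}{2} = \frac{5130617}{2}$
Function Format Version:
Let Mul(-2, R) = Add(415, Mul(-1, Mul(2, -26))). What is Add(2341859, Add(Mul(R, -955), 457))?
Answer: Rational(5130617, 2) ≈ 2.5653e+6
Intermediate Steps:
R = Rational(-467, 2) (R = Mul(Rational(-1, 2), Add(415, Mul(-1, Mul(2, -26)))) = Mul(Rational(-1, 2), Add(415, Mul(-1, -52))) = Mul(Rational(-1, 2), Add(415, 52)) = Mul(Rational(-1, 2), 467) = Rational(-467, 2) ≈ -233.50)
Add(2341859, Add(Mul(R, -955), 457)) = Add(2341859, Add(Mul(Rational(-467, 2), -955), 457)) = Add(2341859, Add(Rational(445985, 2), 457)) = Add(2341859, Rational(446899, 2)) = Rational(5130617, 2)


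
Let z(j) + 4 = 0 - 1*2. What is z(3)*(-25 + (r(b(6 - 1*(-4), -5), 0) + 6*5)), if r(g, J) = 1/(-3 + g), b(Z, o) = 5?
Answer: -33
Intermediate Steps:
z(j) = -6 (z(j) = -4 + (0 - 1*2) = -4 + (0 - 2) = -4 - 2 = -6)
z(3)*(-25 + (r(b(6 - 1*(-4), -5), 0) + 6*5)) = -6*(-25 + (1/(-3 + 5) + 6*5)) = -6*(-25 + (1/2 + 30)) = -6*(-25 + 61/2) = -6*11/2 = -33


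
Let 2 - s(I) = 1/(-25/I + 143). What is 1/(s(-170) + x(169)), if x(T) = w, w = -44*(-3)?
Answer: 4867/652144 ≈ 0.0074631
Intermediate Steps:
w = 132
s(I) = 2 - 1/(143 - 25/I) (s(I) = 2 - 1/(-25/I + 143) = 2 - 1/(143 - 25/I))
x(T) = 132
1/(s(-170) + x(169)) = 1/(5*(-10 + 57*(-170))/(-25 + 143*(-170)) + 132) = 1/(5*(-10 - 9690)/(-25 - 24310) + 132) = 1/(5*(-9700)/(-24335) + 132) = 1/(5*(-1/24335)*(-9700) + 132) = 1/(9700/4867 + 132) = 1/(652144/4867) = 4867/652144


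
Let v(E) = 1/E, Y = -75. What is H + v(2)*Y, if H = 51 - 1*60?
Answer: -93/2 ≈ -46.500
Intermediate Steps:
H = -9 (H = 51 - 60 = -9)
H + v(2)*Y = -9 - 75/2 = -93/2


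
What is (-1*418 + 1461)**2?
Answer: 1087849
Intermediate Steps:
(-1*418 + 1461)**2 = (-418 + 1461)**2 = 1043**2 = 1087849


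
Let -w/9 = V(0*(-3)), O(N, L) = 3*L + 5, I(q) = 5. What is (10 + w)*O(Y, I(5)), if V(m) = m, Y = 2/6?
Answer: 200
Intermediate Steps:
Y = ⅓ (Y = 2*(⅙) = ⅓ ≈ 0.33333)
O(N, L) = 5 + 3*L
w = 0 (w = -0*(-3) = -9*0 = 0)
(10 + w)*O(Y, I(5)) = (10 + 0)*(5 + 3*5) = 10*(5 + 15) = 10*20 = 200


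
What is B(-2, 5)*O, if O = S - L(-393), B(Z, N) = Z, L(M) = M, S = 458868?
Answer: -918522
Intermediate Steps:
O = 459261 (O = 458868 - 1*(-393) = 458868 + 393 = 459261)
B(-2, 5)*O = -2*459261 = -918522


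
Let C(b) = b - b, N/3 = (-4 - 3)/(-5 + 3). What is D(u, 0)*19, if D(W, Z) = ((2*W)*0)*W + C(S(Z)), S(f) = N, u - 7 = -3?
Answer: 0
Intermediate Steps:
u = 4 (u = 7 - 3 = 4)
N = 21/2 (N = 3*((-4 - 3)/(-5 + 3)) = 3*(-7/(-2)) = 3*(-7*(-½)) = 3*(7/2) = 21/2 ≈ 10.500)
S(f) = 21/2
C(b) = 0
D(W, Z) = 0 (D(W, Z) = ((2*W)*0)*W + 0 = 0*W + 0 = 0 + 0 = 0)
D(u, 0)*19 = 0*19 = 0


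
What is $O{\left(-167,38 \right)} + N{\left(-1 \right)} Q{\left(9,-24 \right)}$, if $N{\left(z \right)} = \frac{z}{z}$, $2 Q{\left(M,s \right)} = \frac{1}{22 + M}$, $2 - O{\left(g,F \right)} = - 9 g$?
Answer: $- \frac{93061}{62} \approx -1501.0$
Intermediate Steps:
$O{\left(g,F \right)} = 2 + 9 g$ ($O{\left(g,F \right)} = 2 - - 9 g = 2 + 9 g$)
$Q{\left(M,s \right)} = \frac{1}{2 \left(22 + M\right)}$
$N{\left(z \right)} = 1$
$O{\left(-167,38 \right)} + N{\left(-1 \right)} Q{\left(9,-24 \right)} = \left(2 + 9 \left(-167\right)\right) + 1 \frac{1}{2 \left(22 + 9\right)} = \left(2 - 1503\right) + 1 \frac{1}{2 \cdot 31} = -1501 + 1 \cdot \frac{1}{2} \cdot \frac{1}{31} = -1501 + 1 \cdot \frac{1}{62} = -1501 + \frac{1}{62} = - \frac{93061}{62}$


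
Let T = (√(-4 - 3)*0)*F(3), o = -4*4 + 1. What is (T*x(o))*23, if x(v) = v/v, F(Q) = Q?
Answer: 0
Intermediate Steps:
o = -15 (o = -16 + 1 = -15)
x(v) = 1
T = 0 (T = (√(-4 - 3)*0)*3 = (√(-7)*0)*3 = ((I*√7)*0)*3 = 0*3 = 0)
(T*x(o))*23 = (0*1)*23 = 0*23 = 0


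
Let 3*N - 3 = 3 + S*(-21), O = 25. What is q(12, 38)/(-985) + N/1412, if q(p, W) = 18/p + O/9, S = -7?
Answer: 397753/12517380 ≈ 0.031776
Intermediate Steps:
q(p, W) = 25/9 + 18/p (q(p, W) = 18/p + 25/9 = 25/9 + 18/p)
N = 51 (N = 1 + (3 - 7*(-21))/3 = 1 + (3 + 147)/3 = 1 + (⅓)*150 = 1 + 50 = 51)
q(12, 38)/(-985) + N/1412 = (25/9 + 18/12)/(-985) + 51/1412 = (25/9 + 18*(1/12))*(-1/985) + 51*(1/1412) = (25/9 + 3/2)*(-1/985) + 51/1412 = (77/18)*(-1/985) + 51/1412 = -77/17730 + 51/1412 = 397753/12517380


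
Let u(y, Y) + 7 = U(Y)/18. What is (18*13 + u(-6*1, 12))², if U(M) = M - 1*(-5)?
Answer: 16834609/324 ≈ 51959.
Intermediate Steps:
U(M) = 5 + M (U(M) = M + 5 = 5 + M)
u(y, Y) = -121/18 + Y/18 (u(y, Y) = -7 + (5 + Y)/18 = -7 + (5 + Y)*(1/18) = -7 + (5/18 + Y/18) = -121/18 + Y/18)
(18*13 + u(-6*1, 12))² = (18*13 + (-121/18 + (1/18)*12))² = (234 + (-121/18 + ⅔))² = (234 - 109/18)² = (4103/18)² = 16834609/324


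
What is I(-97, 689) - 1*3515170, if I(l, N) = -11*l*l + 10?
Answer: -3618659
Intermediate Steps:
I(l, N) = 10 - 11*l² (I(l, N) = -11*l² + 10 = 10 - 11*l²)
I(-97, 689) - 1*3515170 = (10 - 11*(-97)²) - 1*3515170 = (10 - 11*9409) - 3515170 = (10 - 103499) - 3515170 = -103489 - 3515170 = -3618659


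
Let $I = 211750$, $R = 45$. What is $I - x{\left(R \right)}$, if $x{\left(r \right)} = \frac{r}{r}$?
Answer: $211749$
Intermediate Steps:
$x{\left(r \right)} = 1$
$I - x{\left(R \right)} = 211750 - 1 = 211749$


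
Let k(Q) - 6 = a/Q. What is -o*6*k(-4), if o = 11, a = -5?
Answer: -957/2 ≈ -478.50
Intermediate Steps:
k(Q) = 6 - 5/Q
-o*6*k(-4) = -11*6*(6 - 5/(-4)) = -66*(6 - 5*(-1/4)) = -66*(6 + 5/4) = -66*29/4 = -1*957/2 = -957/2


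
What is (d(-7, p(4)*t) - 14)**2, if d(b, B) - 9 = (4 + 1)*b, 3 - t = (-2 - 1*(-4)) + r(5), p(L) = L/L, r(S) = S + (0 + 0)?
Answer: 1600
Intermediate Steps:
r(S) = S (r(S) = S + 0 = S)
p(L) = 1
t = -4 (t = 3 - ((-2 - 1*(-4)) + 5) = 3 - ((-2 + 4) + 5) = 3 - (2 + 5) = 3 - 1*7 = 3 - 7 = -4)
d(b, B) = 9 + 5*b (d(b, B) = 9 + (4 + 1)*b = 9 + 5*b)
(d(-7, p(4)*t) - 14)**2 = ((9 + 5*(-7)) - 14)**2 = ((9 - 35) - 14)**2 = (-26 - 14)**2 = (-40)**2 = 1600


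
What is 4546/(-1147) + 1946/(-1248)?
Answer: -3952735/715728 ≈ -5.5227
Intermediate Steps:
4546/(-1147) + 1946/(-1248) = 4546*(-1/1147) + 1946*(-1/1248) = -4546/1147 - 973/624 = -3952735/715728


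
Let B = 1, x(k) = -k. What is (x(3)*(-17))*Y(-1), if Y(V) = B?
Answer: 51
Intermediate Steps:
Y(V) = 1
(x(3)*(-17))*Y(-1) = (-1*3*(-17))*1 = -3*(-17)*1 = 51*1 = 51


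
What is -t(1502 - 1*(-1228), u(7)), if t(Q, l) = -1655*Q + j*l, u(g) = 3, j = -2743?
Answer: 4526379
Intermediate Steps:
t(Q, l) = -2743*l - 1655*Q (t(Q, l) = -1655*Q - 2743*l = -2743*l - 1655*Q)
-t(1502 - 1*(-1228), u(7)) = -(-2743*3 - 1655*(1502 - 1*(-1228))) = -(-8229 - 1655*(1502 + 1228)) = -(-8229 - 1655*2730) = -(-8229 - 4518150) = -1*(-4526379) = 4526379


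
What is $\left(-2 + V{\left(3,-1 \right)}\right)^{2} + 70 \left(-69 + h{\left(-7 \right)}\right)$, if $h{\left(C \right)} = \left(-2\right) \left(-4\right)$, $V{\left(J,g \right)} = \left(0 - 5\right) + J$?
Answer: $-4254$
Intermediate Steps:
$V{\left(J,g \right)} = -5 + J$
$h{\left(C \right)} = 8$
$\left(-2 + V{\left(3,-1 \right)}\right)^{2} + 70 \left(-69 + h{\left(-7 \right)}\right) = \left(-2 + \left(-5 + 3\right)\right)^{2} + 70 \left(-69 + 8\right) = \left(-2 - 2\right)^{2} + 70 \left(-61\right) = \left(-4\right)^{2} - 4270 = 16 - 4270 = -4254$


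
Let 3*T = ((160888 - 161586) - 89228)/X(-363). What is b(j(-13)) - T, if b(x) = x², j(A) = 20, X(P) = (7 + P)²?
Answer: 76086563/190104 ≈ 400.24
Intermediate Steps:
T = -44963/190104 (T = (((160888 - 161586) - 89228)/((7 - 363)²))/3 = ((-698 - 89228)/((-356)²))/3 = (-89926/126736)/3 = (-89926*1/126736)/3 = (⅓)*(-44963/63368) = -44963/190104 ≈ -0.23652)
b(j(-13)) - T = 20² - 1*(-44963/190104) = 400 + 44963/190104 = 76086563/190104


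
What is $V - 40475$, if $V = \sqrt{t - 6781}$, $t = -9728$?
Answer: $-40475 + i \sqrt{16509} \approx -40475.0 + 128.49 i$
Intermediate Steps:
$V = i \sqrt{16509}$ ($V = \sqrt{-9728 - 6781} = \sqrt{-16509} = i \sqrt{16509} \approx 128.49 i$)
$V - 40475 = i \sqrt{16509} - 40475 = -40475 + i \sqrt{16509}$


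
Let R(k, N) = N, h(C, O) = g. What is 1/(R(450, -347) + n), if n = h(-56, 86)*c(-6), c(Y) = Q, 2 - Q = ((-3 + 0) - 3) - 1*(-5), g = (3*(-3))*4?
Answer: -1/455 ≈ -0.0021978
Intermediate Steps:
g = -36 (g = -9*4 = -36)
h(C, O) = -36
Q = 3 (Q = 2 - (((-3 + 0) - 3) - 1*(-5)) = 2 - ((-3 - 3) + 5) = 2 - (-6 + 5) = 2 - 1*(-1) = 2 + 1 = 3)
c(Y) = 3
n = -108 (n = -36*3 = -108)
1/(R(450, -347) + n) = 1/(-347 - 108) = 1/(-455) = -1/455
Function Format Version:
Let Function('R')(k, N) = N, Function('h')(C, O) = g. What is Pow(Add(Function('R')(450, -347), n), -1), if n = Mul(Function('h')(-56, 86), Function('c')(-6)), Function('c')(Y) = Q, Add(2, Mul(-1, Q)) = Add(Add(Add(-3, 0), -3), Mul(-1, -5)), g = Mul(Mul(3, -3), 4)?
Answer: Rational(-1, 455) ≈ -0.0021978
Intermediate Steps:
g = -36 (g = Mul(-9, 4) = -36)
Function('h')(C, O) = -36
Q = 3 (Q = Add(2, Mul(-1, Add(Add(Add(-3, 0), -3), Mul(-1, -5)))) = Add(2, Mul(-1, Add(Add(-3, -3), 5))) = Add(2, Mul(-1, Add(-6, 5))) = Add(2, Mul(-1, -1)) = Add(2, 1) = 3)
Function('c')(Y) = 3
n = -108 (n = Mul(-36, 3) = -108)
Pow(Add(Function('R')(450, -347), n), -1) = Pow(Add(-347, -108), -1) = Pow(-455, -1) = Rational(-1, 455)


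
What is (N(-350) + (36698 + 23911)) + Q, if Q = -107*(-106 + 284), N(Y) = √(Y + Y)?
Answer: 41563 + 10*I*√7 ≈ 41563.0 + 26.458*I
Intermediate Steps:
N(Y) = √2*√Y (N(Y) = √(2*Y) = √2*√Y)
Q = -19046 (Q = -107*178 = -19046)
(N(-350) + (36698 + 23911)) + Q = (√2*√(-350) + (36698 + 23911)) - 19046 = (√2*(5*I*√14) + 60609) - 19046 = (10*I*√7 + 60609) - 19046 = (60609 + 10*I*√7) - 19046 = 41563 + 10*I*√7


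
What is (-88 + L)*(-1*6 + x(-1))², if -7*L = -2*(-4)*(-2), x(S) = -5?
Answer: -72600/7 ≈ -10371.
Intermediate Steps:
L = 16/7 (L = -(-2*(-4))*(-2)/7 = -8*(-2)/7 = -⅐*(-16) = 16/7 ≈ 2.2857)
(-88 + L)*(-1*6 + x(-1))² = (-88 + 16/7)*(-1*6 - 5)² = -600*(-6 - 5)²/7 = -600/7*(-11)² = -600/7*121 = -72600/7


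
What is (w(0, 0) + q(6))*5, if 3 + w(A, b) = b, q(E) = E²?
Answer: 165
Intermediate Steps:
w(A, b) = -3 + b
(w(0, 0) + q(6))*5 = ((-3 + 0) + 6²)*5 = (-3 + 36)*5 = 33*5 = 165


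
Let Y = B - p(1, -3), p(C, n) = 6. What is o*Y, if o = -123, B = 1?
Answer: 615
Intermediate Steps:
Y = -5 (Y = 1 - 1*6 = 1 - 6 = -5)
o*Y = -123*(-5) = 615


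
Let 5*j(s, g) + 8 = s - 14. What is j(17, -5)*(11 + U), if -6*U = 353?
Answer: 287/6 ≈ 47.833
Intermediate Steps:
U = -353/6 (U = -⅙*353 = -353/6 ≈ -58.833)
j(s, g) = -22/5 + s/5 (j(s, g) = -8/5 + (s - 14)/5 = -8/5 + (-14 + s)/5 = -8/5 + (-14/5 + s/5) = -22/5 + s/5)
j(17, -5)*(11 + U) = (-22/5 + (⅕)*17)*(11 - 353/6) = (-22/5 + 17/5)*(-287/6) = -1*(-287/6) = 287/6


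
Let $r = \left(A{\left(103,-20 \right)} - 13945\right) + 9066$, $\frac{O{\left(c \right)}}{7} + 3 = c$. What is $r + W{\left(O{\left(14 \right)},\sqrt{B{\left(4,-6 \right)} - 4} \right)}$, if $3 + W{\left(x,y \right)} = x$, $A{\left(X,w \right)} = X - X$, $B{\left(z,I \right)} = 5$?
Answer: $-4805$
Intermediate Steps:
$A{\left(X,w \right)} = 0$
$O{\left(c \right)} = -21 + 7 c$
$W{\left(x,y \right)} = -3 + x$
$r = -4879$ ($r = \left(0 - 13945\right) + 9066 = -13945 + 9066 = -4879$)
$r + W{\left(O{\left(14 \right)},\sqrt{B{\left(4,-6 \right)} - 4} \right)} = -4879 + \left(-3 + \left(-21 + 7 \cdot 14\right)\right) = -4879 + \left(-3 + \left(-21 + 98\right)\right) = -4879 + \left(-3 + 77\right) = -4879 + 74 = -4805$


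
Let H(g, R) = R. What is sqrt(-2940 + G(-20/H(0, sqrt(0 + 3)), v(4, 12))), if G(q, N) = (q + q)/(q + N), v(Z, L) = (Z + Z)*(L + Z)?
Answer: sqrt(-282240 + 14690*sqrt(3))/sqrt(96 - 5*sqrt(3)) ≈ 54.224*I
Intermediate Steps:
v(Z, L) = 2*Z*(L + Z) (v(Z, L) = (2*Z)*(L + Z) = 2*Z*(L + Z))
G(q, N) = 2*q/(N + q) (G(q, N) = (2*q)/(N + q) = 2*q/(N + q))
sqrt(-2940 + G(-20/H(0, sqrt(0 + 3)), v(4, 12))) = sqrt(-2940 + 2*(-20/sqrt(0 + 3))/(2*4*(12 + 4) - 20/sqrt(0 + 3))) = sqrt(-2940 + 2*(-20*sqrt(3)/3)/(2*4*16 - 20*sqrt(3)/3)) = sqrt(-2940 + 2*(-20*sqrt(3)/3)/(128 - 20*sqrt(3)/3)) = sqrt(-2940 - 40*sqrt(3)/(3*(128 - 20*sqrt(3)/3)))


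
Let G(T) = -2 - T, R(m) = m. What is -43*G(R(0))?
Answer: 86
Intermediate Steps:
-43*G(R(0)) = -43*(-2 - 1*0) = -43*(-2 + 0) = -43*(-2) = 86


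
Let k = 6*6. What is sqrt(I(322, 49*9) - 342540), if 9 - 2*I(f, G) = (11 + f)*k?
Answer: 3*I*sqrt(154902)/2 ≈ 590.36*I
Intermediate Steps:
k = 36
I(f, G) = -387/2 - 18*f (I(f, G) = 9/2 - (11 + f)*36/2 = 9/2 - (396 + 36*f)/2 = 9/2 + (-198 - 18*f) = -387/2 - 18*f)
sqrt(I(322, 49*9) - 342540) = sqrt((-387/2 - 18*322) - 342540) = sqrt((-387/2 - 5796) - 342540) = sqrt(-11979/2 - 342540) = sqrt(-697059/2) = 3*I*sqrt(154902)/2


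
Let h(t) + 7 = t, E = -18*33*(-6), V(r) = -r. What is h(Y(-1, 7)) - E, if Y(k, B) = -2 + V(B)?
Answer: -3580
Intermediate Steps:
Y(k, B) = -2 - B
E = 3564 (E = -594*(-6) = 3564)
h(t) = -7 + t
h(Y(-1, 7)) - E = (-7 + (-2 - 1*7)) - 1*3564 = (-7 + (-2 - 7)) - 3564 = (-7 - 9) - 3564 = -16 - 3564 = -3580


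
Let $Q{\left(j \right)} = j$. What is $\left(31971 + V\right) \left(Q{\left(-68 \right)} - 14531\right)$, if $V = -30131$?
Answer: $-26862160$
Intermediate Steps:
$\left(31971 + V\right) \left(Q{\left(-68 \right)} - 14531\right) = \left(31971 - 30131\right) \left(-68 - 14531\right) = 1840 \left(-14599\right) = -26862160$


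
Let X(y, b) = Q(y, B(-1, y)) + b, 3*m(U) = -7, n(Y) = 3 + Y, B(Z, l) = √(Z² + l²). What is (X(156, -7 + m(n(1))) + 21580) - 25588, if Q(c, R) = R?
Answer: -12052/3 + √24337 ≈ -3861.3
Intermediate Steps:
m(U) = -7/3 (m(U) = (⅓)*(-7) = -7/3)
X(y, b) = b + √(1 + y²) (X(y, b) = √((-1)² + y²) + b = √(1 + y²) + b = b + √(1 + y²))
(X(156, -7 + m(n(1))) + 21580) - 25588 = (((-7 - 7/3) + √(1 + 156²)) + 21580) - 25588 = ((-28/3 + √(1 + 24336)) + 21580) - 25588 = ((-28/3 + √24337) + 21580) - 25588 = (64712/3 + √24337) - 25588 = -12052/3 + √24337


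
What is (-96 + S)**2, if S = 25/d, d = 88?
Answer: 70946929/7744 ≈ 9161.5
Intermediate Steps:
S = 25/88 ≈ 0.28409
(-96 + S)**2 = (-96 + 25/88)**2 = (-8423/88)**2 = 70946929/7744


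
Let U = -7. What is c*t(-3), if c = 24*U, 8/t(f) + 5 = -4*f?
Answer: -192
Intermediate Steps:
t(f) = 8/(-5 - 4*f)
c = -168 (c = 24*(-7) = -168)
c*t(-3) = -(-1344)/(5 + 4*(-3)) = -(-1344)/(5 - 12) = -(-1344)/(-7) = -(-1344)*(-1)/7 = -168*8/7 = -192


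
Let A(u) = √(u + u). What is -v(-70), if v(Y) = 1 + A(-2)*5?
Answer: -1 - 10*I ≈ -1.0 - 10.0*I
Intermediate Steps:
A(u) = √2*√u (A(u) = √(2*u) = √2*√u)
v(Y) = 1 + 10*I (v(Y) = 1 + (√2*√(-2))*5 = 1 + (√2*(I*√2))*5 = 1 + (2*I)*5 = 1 + 10*I)
-v(-70) = -(1 + 10*I) = -1 - 10*I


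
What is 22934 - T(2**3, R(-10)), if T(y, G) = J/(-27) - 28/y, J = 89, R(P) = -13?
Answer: 1238803/54 ≈ 22941.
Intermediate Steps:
T(y, G) = -89/27 - 28/y (T(y, G) = 89/(-27) - 28/y = 89*(-1/27) - 28/y = -89/27 - 28/y)
22934 - T(2**3, R(-10)) = 22934 - (-89/27 - 28/(2**3)) = 22934 - (-89/27 - 28/8) = 22934 - (-89/27 - 28*1/8) = 22934 - (-89/27 - 7/2) = 22934 - 1*(-367/54) = 22934 + 367/54 = 1238803/54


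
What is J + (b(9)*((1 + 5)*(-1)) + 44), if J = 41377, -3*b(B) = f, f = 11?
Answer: 41443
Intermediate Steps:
b(B) = -11/3 (b(B) = -1/3*11 = -11/3)
J + (b(9)*((1 + 5)*(-1)) + 44) = 41377 + (-11*(1 + 5)*(-1)/3 + 44) = 41377 + (-22*(-1) + 44) = 41377 + (-11/3*(-6) + 44) = 41377 + (22 + 44) = 41377 + 66 = 41443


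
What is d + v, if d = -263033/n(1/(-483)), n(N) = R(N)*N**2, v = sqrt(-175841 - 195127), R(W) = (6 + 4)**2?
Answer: -61362705537/100 + 2*I*sqrt(92742) ≈ -6.1363e+8 + 609.07*I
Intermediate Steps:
R(W) = 100 (R(W) = 10**2 = 100)
v = 2*I*sqrt(92742) (v = sqrt(-370968) = 2*I*sqrt(92742) ≈ 609.07*I)
n(N) = 100*N**2
d = -61362705537/100 (d = -263033/(100*(1/(-483))**2) = -263033/(100*(-1/483)**2) = -263033/(100*(1/233289)) = -263033/100/233289 = -263033*233289/100 = -61362705537/100 ≈ -6.1363e+8)
d + v = -61362705537/100 + 2*I*sqrt(92742)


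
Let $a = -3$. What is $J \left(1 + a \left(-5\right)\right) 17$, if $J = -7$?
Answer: $-1904$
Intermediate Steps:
$J \left(1 + a \left(-5\right)\right) 17 = - 7 \left(1 - -15\right) 17 = - 7 \left(1 + 15\right) 17 = \left(-7\right) 16 \cdot 17 = \left(-112\right) 17 = -1904$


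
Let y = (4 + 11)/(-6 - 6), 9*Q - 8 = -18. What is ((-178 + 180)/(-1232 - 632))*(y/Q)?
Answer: -9/7456 ≈ -0.0012071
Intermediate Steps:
Q = -10/9 (Q = 8/9 + (⅑)*(-18) = 8/9 - 2 = -10/9 ≈ -1.1111)
y = -5/4 (y = 15/(-12) = 15*(-1/12) = -5/4 ≈ -1.2500)
((-178 + 180)/(-1232 - 632))*(y/Q) = ((-178 + 180)/(-1232 - 632))*(-5/(4*(-10/9))) = (2/(-1864))*(-5/4*(-9/10)) = (2*(-1/1864))*(9/8) = -1/932*9/8 = -9/7456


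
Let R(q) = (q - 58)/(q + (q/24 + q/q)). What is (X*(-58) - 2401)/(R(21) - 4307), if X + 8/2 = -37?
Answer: 4209/788477 ≈ 0.0053381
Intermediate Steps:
X = -41 (X = -4 - 37 = -41)
R(q) = (-58 + q)/(1 + 25*q/24) (R(q) = (-58 + q)/(q + (q*(1/24) + 1)) = (-58 + q)/(q + (q/24 + 1)) = (-58 + q)/(q + (1 + q/24)) = (-58 + q)/(1 + 25*q/24))
(X*(-58) - 2401)/(R(21) - 4307) = (-41*(-58) - 2401)/(24*(-58 + 21)/(24 + 25*21) - 4307) = (2378 - 2401)/(24*(-37)/(24 + 525) - 4307) = -23/(24*(-37)/549 - 4307) = -23/(24*(1/549)*(-37) - 4307) = -23/(-296/183 - 4307) = -23/(-788477/183) = -23*(-183/788477) = 4209/788477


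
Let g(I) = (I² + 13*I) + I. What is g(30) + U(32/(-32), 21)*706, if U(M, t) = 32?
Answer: 23912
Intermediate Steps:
g(I) = I² + 14*I
g(30) + U(32/(-32), 21)*706 = 30*(14 + 30) + 32*706 = 30*44 + 22592 = 1320 + 22592 = 23912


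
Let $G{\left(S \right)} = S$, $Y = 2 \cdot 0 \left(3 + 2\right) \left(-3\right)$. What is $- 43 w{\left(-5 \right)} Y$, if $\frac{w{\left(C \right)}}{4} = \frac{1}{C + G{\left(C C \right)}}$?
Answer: $0$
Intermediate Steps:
$Y = 0$ ($Y = 0 \cdot 5 \left(-3\right) = 0 \left(-15\right) = 0$)
$w{\left(C \right)} = \frac{4}{C + C^{2}}$ ($w{\left(C \right)} = \frac{4}{C + C C} = \frac{4}{C + C^{2}}$)
$- 43 w{\left(-5 \right)} Y = - 43 \frac{4}{\left(-5\right) \left(1 - 5\right)} 0 = - 43 \cdot 4 \left(- \frac{1}{5}\right) \frac{1}{-4} \cdot 0 = - 43 \cdot 4 \left(- \frac{1}{5}\right) \left(- \frac{1}{4}\right) 0 = \left(-43\right) \frac{1}{5} \cdot 0 = \left(- \frac{43}{5}\right) 0 = 0$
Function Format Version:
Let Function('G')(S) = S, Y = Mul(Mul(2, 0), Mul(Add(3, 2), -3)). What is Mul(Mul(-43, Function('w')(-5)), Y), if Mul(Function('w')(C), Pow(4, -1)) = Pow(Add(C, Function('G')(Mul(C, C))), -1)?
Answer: 0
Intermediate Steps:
Y = 0 (Y = Mul(0, Mul(5, -3)) = Mul(0, -15) = 0)
Function('w')(C) = Mul(4, Pow(Add(C, Pow(C, 2)), -1)) (Function('w')(C) = Mul(4, Pow(Add(C, Mul(C, C)), -1)) = Mul(4, Pow(Add(C, Pow(C, 2)), -1)))
Mul(Mul(-43, Function('w')(-5)), Y) = Mul(Mul(-43, Mul(4, Pow(-5, -1), Pow(Add(1, -5), -1))), 0) = Mul(Mul(-43, Mul(4, Rational(-1, 5), Pow(-4, -1))), 0) = Mul(Mul(-43, Mul(4, Rational(-1, 5), Rational(-1, 4))), 0) = Mul(Mul(-43, Rational(1, 5)), 0) = Mul(Rational(-43, 5), 0) = 0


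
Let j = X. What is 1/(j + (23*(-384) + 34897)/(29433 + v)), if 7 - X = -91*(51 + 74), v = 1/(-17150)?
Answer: 504775949/5745806866268 ≈ 8.7851e-5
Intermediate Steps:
v = -1/17150 ≈ -5.8309e-5
X = 11382 (X = 7 - (-91)*(51 + 74) = 7 - (-91)*125 = 7 - 1*(-11375) = 7 + 11375 = 11382)
j = 11382
1/(j + (23*(-384) + 34897)/(29433 + v)) = 1/(11382 + (23*(-384) + 34897)/(29433 - 1/17150)) = 1/(11382 + (-8832 + 34897)/(504775949/17150)) = 1/(11382 + 26065*(17150/504775949)) = 1/(11382 + 447014750/504775949) = 1/(5745806866268/504775949) = 504775949/5745806866268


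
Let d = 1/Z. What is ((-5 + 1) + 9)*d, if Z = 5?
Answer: 1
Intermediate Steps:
d = ⅕ (d = 1/5 = ⅕ ≈ 0.20000)
((-5 + 1) + 9)*d = ((-5 + 1) + 9)*(⅕) = (-4 + 9)*(⅕) = 5*(⅕) = 1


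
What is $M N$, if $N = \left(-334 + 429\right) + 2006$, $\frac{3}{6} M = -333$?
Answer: $-1399266$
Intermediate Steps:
$M = -666$ ($M = 2 \left(-333\right) = -666$)
$N = 2101$ ($N = 95 + 2006 = 2101$)
$M N = \left(-666\right) 2101 = -1399266$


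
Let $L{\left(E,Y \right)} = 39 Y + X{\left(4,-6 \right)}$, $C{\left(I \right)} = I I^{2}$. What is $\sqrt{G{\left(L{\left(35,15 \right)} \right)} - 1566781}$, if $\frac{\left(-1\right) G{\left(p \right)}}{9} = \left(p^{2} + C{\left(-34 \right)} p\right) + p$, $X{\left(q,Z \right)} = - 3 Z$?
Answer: $\sqrt{208458119} \approx 14438.0$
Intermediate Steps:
$C{\left(I \right)} = I^{3}$
$L{\left(E,Y \right)} = 18 + 39 Y$ ($L{\left(E,Y \right)} = 39 Y - -18 = 39 Y + 18 = 18 + 39 Y$)
$G{\left(p \right)} = - 9 p^{2} + 353727 p$ ($G{\left(p \right)} = - 9 \left(\left(p^{2} + \left(-34\right)^{3} p\right) + p\right) = - 9 \left(\left(p^{2} - 39304 p\right) + p\right) = - 9 \left(p^{2} - 39303 p\right) = - 9 p^{2} + 353727 p$)
$\sqrt{G{\left(L{\left(35,15 \right)} \right)} - 1566781} = \sqrt{9 \left(18 + 39 \cdot 15\right) \left(39303 - \left(18 + 39 \cdot 15\right)\right) - 1566781} = \sqrt{9 \left(18 + 585\right) \left(39303 - \left(18 + 585\right)\right) - 1566781} = \sqrt{9 \cdot 603 \left(39303 - 603\right) - 1566781} = \sqrt{9 \cdot 603 \cdot 38700 - 1566781} = \sqrt{210024900 - 1566781} = \sqrt{208458119}$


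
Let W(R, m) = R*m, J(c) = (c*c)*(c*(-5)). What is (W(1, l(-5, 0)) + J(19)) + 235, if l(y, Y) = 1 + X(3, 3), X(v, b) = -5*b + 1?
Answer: -34073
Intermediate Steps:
X(v, b) = 1 - 5*b
l(y, Y) = -13 (l(y, Y) = 1 + (1 - 5*3) = 1 + (1 - 15) = 1 - 14 = -13)
J(c) = -5*c**3 (J(c) = c**2*(-5*c) = -5*c**3)
(W(1, l(-5, 0)) + J(19)) + 235 = (1*(-13) - 5*19**3) + 235 = (-13 - 5*6859) + 235 = (-13 - 34295) + 235 = -34308 + 235 = -34073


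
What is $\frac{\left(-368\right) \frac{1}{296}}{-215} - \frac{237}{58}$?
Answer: $- \frac{1882667}{461390} \approx -4.0804$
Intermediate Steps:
$\frac{\left(-368\right) \frac{1}{296}}{-215} - \frac{237}{58} = \left(-368\right) \frac{1}{296} \left(- \frac{1}{215}\right) - \frac{237}{58} = \left(- \frac{46}{37}\right) \left(- \frac{1}{215}\right) - \frac{237}{58} = \frac{46}{7955} - \frac{237}{58} = - \frac{1882667}{461390}$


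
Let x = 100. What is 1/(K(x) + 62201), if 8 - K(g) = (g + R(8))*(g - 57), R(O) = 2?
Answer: 1/57823 ≈ 1.7294e-5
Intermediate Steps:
K(g) = 8 - (-57 + g)*(2 + g) (K(g) = 8 - (g + 2)*(g - 57) = 8 - (2 + g)*(-57 + g) = 8 - (-57 + g)*(2 + g))
1/(K(x) + 62201) = 1/((122 - 1*100² + 55*100) + 62201) = 1/((122 - 1*10000 + 5500) + 62201) = 1/((122 - 10000 + 5500) + 62201) = 1/(-4378 + 62201) = 1/57823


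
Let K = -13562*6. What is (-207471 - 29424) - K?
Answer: -155523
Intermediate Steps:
K = -81372
(-207471 - 29424) - K = (-207471 - 29424) - 1*(-81372) = -236895 + 81372 = -155523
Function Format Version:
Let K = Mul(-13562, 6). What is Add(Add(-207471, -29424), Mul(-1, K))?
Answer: -155523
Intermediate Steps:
K = -81372
Add(Add(-207471, -29424), Mul(-1, K)) = Add(Add(-207471, -29424), Mul(-1, -81372)) = Add(-236895, 81372) = -155523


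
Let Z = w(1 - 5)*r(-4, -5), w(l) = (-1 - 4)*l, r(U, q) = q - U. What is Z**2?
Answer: 400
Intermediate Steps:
w(l) = -5*l
Z = -20 (Z = (-5*(1 - 5))*(-5 - 1*(-4)) = (-5*(-4))*(-5 + 4) = 20*(-1) = -20)
Z**2 = (-20)**2 = 400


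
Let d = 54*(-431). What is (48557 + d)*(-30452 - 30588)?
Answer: -1543274320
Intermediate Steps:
d = -23274
(48557 + d)*(-30452 - 30588) = (48557 - 23274)*(-30452 - 30588) = 25283*(-61040) = -1543274320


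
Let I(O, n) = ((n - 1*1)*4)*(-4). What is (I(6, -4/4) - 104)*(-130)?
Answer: 9360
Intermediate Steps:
I(O, n) = 16 - 16*n (I(O, n) = ((n - 1)*4)*(-4) = ((-1 + n)*4)*(-4) = (-4 + 4*n)*(-4) = 16 - 16*n)
(I(6, -4/4) - 104)*(-130) = ((16 - (-64)/4) - 104)*(-130) = ((16 - 16*(-1)) - 104)*(-130) = ((16 + 16) - 104)*(-130) = (32 - 104)*(-130) = -72*(-130) = 9360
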